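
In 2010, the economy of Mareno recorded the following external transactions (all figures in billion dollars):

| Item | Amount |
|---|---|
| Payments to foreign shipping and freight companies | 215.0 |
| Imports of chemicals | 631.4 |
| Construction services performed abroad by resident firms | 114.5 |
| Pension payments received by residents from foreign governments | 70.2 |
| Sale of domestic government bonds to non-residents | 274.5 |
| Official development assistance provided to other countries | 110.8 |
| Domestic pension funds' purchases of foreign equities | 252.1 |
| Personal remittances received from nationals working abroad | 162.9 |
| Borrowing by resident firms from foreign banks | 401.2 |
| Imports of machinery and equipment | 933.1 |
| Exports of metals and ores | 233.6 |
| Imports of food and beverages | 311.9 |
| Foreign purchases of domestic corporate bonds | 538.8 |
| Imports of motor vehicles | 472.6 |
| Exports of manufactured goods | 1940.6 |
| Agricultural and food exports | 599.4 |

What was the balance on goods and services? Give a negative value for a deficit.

324.1

Goods: 599.4 + 233.6 + 1940.6 - 631.4 - 472.6 - 933.1 - 311.9 = 424.6
Services: -215.0 + 114.5 = -100.5
Trade balance = 424.6 + (-100.5) = 324.1
(Excluded from the trade balance — secondary income: pension payments received by residents from foreign governments 70.2, official development assistance provided to other countries 110.8, personal remittances received from nationals working abroad 162.9; financial account: sale of domestic government bonds to non-residents 274.5, domestic pension funds' purchases of foreign equities 252.1, borrowing by resident firms from foreign banks 401.2, foreign purchases of domestic corporate bonds 538.8.)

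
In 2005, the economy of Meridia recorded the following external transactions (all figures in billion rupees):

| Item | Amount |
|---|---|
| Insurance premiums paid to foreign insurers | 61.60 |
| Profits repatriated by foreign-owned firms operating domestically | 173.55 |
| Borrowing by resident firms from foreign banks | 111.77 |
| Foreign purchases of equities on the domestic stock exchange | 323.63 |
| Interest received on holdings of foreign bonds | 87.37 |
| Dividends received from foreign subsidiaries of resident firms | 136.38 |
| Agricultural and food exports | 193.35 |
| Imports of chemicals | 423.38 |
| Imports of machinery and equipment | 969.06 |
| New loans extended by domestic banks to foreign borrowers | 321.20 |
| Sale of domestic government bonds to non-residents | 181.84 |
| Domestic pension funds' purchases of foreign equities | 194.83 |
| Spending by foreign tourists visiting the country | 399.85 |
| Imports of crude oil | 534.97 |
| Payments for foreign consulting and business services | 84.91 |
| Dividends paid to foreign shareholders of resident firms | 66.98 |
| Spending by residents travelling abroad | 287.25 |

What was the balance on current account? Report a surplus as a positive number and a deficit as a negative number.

Goods: -969.06 - 423.38 - 534.97 + 193.35 = -1734.06
Services: -61.60 + 399.85 - 84.91 - 287.25 = -33.91
Primary income: -173.55 + 136.38 + 87.37 - 66.98 = -16.78
Current account = (-1734.06) + (-33.91) + (-16.78) = -1784.75
(Excluded from the current account — financial account: borrowing by resident firms from foreign banks 111.77, foreign purchases of equities on the domestic stock exchange 323.63, new loans extended by domestic banks to foreign borrowers 321.20, sale of domestic government bonds to non-residents 181.84, domestic pension funds' purchases of foreign equities 194.83.)

-1784.75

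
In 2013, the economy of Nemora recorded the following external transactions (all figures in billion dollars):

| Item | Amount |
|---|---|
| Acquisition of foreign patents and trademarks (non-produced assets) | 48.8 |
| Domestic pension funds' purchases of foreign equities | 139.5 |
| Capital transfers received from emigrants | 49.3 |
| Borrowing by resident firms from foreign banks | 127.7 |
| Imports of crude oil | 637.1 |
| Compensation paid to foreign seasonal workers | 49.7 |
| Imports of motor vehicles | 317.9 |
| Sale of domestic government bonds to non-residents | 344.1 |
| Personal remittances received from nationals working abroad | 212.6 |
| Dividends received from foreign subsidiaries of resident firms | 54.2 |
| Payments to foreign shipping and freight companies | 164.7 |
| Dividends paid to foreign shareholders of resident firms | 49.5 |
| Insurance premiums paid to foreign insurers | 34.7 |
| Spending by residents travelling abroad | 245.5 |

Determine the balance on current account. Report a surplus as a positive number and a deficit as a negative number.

-1232.3

Goods: -637.1 - 317.9 = -955.0
Services: -164.7 - 34.7 - 245.5 = -444.9
Primary income: -49.7 - 49.5 + 54.2 = -45.0
Secondary income: 212.6
Current account = (-955.0) + (-444.9) + (-45.0) + 212.6 = -1232.3
(Excluded from the current account — capital account: acquisition of foreign patents and trademarks (non-produced assets) 48.8, capital transfers received from emigrants 49.3; financial account: domestic pension funds' purchases of foreign equities 139.5, borrowing by resident firms from foreign banks 127.7, sale of domestic government bonds to non-residents 344.1.)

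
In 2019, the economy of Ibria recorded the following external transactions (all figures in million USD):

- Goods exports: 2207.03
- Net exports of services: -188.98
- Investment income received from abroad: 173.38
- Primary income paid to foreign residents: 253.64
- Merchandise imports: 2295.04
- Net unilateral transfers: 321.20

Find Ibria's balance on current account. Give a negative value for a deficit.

Goods balance = 2207.03 - 2295.04 = -88.01
Services balance = -188.98
Trade balance (goods + services) = -88.01 + (-188.98) = -276.99
Net primary income = 173.38 - 253.64 = -80.26
Net secondary income = 321.20
Current account = -276.99 + (-80.26) + 321.20 = -36.05

-36.05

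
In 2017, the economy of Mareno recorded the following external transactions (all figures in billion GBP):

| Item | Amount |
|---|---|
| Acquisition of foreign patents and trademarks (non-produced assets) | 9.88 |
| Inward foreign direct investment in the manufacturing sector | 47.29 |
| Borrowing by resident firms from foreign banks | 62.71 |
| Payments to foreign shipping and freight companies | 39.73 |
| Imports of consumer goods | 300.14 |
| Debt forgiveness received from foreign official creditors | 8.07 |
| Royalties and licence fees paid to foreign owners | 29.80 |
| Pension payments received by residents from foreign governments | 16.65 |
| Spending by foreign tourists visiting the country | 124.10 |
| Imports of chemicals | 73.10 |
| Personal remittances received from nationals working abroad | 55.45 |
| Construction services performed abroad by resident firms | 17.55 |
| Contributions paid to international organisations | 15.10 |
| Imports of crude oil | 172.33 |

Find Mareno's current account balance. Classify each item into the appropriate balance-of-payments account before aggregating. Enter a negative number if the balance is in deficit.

-416.45

Goods: -73.10 - 172.33 - 300.14 = -545.57
Services: 124.10 - 29.80 - 39.73 + 17.55 = 72.12
Secondary income: 16.65 + 55.45 - 15.10 = 57.00
Current account = (-545.57) + 72.12 + 57.00 = -416.45
(Excluded from the current account — capital account: acquisition of foreign patents and trademarks (non-produced assets) 9.88, debt forgiveness received from foreign official creditors 8.07; financial account: inward foreign direct investment in the manufacturing sector 47.29, borrowing by resident firms from foreign banks 62.71.)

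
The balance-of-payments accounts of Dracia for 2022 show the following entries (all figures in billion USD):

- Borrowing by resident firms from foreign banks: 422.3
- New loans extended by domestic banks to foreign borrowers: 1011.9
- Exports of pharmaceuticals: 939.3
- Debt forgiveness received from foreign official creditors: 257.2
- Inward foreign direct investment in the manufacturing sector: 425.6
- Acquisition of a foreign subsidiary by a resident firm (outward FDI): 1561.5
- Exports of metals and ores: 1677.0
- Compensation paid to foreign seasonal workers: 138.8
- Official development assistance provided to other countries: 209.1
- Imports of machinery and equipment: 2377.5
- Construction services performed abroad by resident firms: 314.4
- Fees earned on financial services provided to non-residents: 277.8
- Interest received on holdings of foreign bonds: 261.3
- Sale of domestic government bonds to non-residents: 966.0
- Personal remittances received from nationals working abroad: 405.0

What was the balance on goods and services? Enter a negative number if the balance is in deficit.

831.0

Goods: 939.3 + 1677.0 - 2377.5 = 238.8
Services: 277.8 + 314.4 = 592.2
Trade balance = 238.8 + 592.2 = 831.0
(Excluded from the trade balance — financial account: borrowing by resident firms from foreign banks 422.3, new loans extended by domestic banks to foreign borrowers 1011.9, inward foreign direct investment in the manufacturing sector 425.6, acquisition of a foreign subsidiary by a resident firm (outward FDI) 1561.5, sale of domestic government bonds to non-residents 966.0; capital account: debt forgiveness received from foreign official creditors 257.2; primary income: compensation paid to foreign seasonal workers 138.8, interest received on holdings of foreign bonds 261.3; secondary income: official development assistance provided to other countries 209.1, personal remittances received from nationals working abroad 405.0.)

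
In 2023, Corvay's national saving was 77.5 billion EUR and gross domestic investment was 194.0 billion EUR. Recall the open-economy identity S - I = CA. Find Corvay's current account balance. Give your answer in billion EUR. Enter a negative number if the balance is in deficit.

CA = S - I = 77.5 - 194.0 = -116.5

-116.5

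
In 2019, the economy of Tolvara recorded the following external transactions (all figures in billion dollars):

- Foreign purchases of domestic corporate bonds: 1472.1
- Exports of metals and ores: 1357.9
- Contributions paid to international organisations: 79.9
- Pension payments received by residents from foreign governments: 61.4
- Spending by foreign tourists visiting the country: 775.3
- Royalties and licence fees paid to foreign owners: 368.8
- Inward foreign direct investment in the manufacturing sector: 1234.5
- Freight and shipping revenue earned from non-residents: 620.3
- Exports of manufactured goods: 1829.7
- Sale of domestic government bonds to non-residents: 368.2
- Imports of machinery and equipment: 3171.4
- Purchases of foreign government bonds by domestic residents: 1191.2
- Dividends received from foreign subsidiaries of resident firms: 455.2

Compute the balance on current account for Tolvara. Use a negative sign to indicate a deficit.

1479.7

Goods: 1829.7 + 1357.9 - 3171.4 = 16.2
Services: 775.3 + 620.3 - 368.8 = 1026.8
Primary income: 455.2
Secondary income: 61.4 - 79.9 = -18.5
Current account = 16.2 + 1026.8 + 455.2 + (-18.5) = 1479.7
(Excluded from the current account — financial account: foreign purchases of domestic corporate bonds 1472.1, inward foreign direct investment in the manufacturing sector 1234.5, sale of domestic government bonds to non-residents 368.2, purchases of foreign government bonds by domestic residents 1191.2.)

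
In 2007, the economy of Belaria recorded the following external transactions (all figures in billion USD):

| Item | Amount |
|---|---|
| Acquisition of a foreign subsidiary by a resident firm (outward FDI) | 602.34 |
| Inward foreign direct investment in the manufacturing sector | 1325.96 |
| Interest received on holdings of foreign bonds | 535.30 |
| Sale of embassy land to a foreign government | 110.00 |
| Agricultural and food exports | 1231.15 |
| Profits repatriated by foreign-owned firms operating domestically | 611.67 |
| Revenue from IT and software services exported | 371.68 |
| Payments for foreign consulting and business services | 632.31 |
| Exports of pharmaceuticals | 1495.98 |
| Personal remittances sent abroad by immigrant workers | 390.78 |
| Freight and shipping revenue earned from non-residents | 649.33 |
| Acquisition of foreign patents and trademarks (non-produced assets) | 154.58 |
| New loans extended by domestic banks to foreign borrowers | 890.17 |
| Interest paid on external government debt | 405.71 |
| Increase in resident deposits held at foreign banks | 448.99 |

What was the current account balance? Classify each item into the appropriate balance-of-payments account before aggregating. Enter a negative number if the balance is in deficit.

Goods: 1231.15 + 1495.98 = 2727.13
Services: 371.68 - 632.31 + 649.33 = 388.70
Primary income: -405.71 - 611.67 + 535.30 = -482.08
Secondary income: -390.78
Current account = 2727.13 + 388.70 + (-482.08) + (-390.78) = 2242.97
(Excluded from the current account — financial account: acquisition of a foreign subsidiary by a resident firm (outward FDI) 602.34, inward foreign direct investment in the manufacturing sector 1325.96, new loans extended by domestic banks to foreign borrowers 890.17, increase in resident deposits held at foreign banks 448.99; capital account: sale of embassy land to a foreign government 110.00, acquisition of foreign patents and trademarks (non-produced assets) 154.58.)

2242.97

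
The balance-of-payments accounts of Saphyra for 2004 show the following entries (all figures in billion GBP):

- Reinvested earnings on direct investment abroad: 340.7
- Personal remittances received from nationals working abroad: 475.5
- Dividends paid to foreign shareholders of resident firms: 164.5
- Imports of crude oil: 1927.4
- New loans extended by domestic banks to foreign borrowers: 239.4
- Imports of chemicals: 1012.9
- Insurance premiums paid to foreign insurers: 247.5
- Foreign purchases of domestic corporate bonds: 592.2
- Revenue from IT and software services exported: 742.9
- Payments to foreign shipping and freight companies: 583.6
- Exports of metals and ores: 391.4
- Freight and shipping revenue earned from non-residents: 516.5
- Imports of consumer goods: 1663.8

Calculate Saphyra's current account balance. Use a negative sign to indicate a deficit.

Goods: -1927.4 - 1663.8 + 391.4 - 1012.9 = -4212.7
Services: 516.5 - 583.6 + 742.9 - 247.5 = 428.3
Primary income: -164.5 + 340.7 = 176.2
Secondary income: 475.5
Current account = (-4212.7) + 428.3 + 176.2 + 475.5 = -3132.7
(Excluded from the current account — financial account: new loans extended by domestic banks to foreign borrowers 239.4, foreign purchases of domestic corporate bonds 592.2.)

-3132.7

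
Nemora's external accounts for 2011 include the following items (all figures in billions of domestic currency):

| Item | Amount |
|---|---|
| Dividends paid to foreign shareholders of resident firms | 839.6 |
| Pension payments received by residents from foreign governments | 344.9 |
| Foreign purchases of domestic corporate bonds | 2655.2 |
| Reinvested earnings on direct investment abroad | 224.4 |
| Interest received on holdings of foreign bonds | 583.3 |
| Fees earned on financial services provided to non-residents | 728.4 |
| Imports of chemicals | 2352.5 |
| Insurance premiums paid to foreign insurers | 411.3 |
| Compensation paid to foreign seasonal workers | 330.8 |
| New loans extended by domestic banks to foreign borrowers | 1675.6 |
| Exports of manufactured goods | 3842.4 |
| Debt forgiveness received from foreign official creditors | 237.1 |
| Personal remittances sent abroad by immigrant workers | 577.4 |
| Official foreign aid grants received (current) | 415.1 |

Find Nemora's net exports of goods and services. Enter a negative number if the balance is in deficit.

1807.0

Goods: -2352.5 + 3842.4 = 1489.9
Services: -411.3 + 728.4 = 317.1
Trade balance = 1489.9 + 317.1 = 1807.0
(Excluded from the trade balance — primary income: dividends paid to foreign shareholders of resident firms 839.6, reinvested earnings on direct investment abroad 224.4, interest received on holdings of foreign bonds 583.3, compensation paid to foreign seasonal workers 330.8; secondary income: pension payments received by residents from foreign governments 344.9, personal remittances sent abroad by immigrant workers 577.4, official foreign aid grants received (current) 415.1; financial account: foreign purchases of domestic corporate bonds 2655.2, new loans extended by domestic banks to foreign borrowers 1675.6; capital account: debt forgiveness received from foreign official creditors 237.1.)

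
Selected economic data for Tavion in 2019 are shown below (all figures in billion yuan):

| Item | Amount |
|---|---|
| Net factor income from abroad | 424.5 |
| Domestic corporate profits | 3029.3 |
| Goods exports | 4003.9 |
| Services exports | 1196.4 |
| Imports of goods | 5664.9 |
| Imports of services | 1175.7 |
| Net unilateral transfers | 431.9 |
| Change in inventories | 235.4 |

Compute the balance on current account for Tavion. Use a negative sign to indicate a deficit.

Goods balance = 4003.9 - 5664.9 = -1661.0
Services balance = 1196.4 - 1175.7 = 20.7
Trade balance (goods + services) = -1661.0 + 20.7 = -1640.3
Net primary income = 424.5
Net secondary income = 431.9
Current account = -1640.3 + 424.5 + 431.9 = -783.9

-783.9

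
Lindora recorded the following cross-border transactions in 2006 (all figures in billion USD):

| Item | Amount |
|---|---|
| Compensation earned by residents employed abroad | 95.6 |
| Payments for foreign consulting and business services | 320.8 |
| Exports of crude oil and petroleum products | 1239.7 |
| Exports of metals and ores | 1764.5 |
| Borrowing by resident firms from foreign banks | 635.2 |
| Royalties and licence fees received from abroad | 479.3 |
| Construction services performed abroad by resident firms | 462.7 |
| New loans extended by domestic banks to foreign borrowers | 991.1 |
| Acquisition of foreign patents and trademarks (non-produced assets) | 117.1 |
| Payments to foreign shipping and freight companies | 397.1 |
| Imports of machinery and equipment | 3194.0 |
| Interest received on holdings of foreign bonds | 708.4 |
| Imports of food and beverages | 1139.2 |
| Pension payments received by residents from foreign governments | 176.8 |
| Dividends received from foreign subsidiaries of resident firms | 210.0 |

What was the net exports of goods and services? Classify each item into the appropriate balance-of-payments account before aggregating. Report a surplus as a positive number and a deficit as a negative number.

Goods: 1764.5 - 3194.0 - 1139.2 + 1239.7 = -1329.0
Services: -397.1 + 462.7 + 479.3 - 320.8 = 224.1
Trade balance = -1329.0 + 224.1 = -1104.9
(Excluded from the trade balance — primary income: compensation earned by residents employed abroad 95.6, interest received on holdings of foreign bonds 708.4, dividends received from foreign subsidiaries of resident firms 210.0; financial account: borrowing by resident firms from foreign banks 635.2, new loans extended by domestic banks to foreign borrowers 991.1; capital account: acquisition of foreign patents and trademarks (non-produced assets) 117.1; secondary income: pension payments received by residents from foreign governments 176.8.)

-1104.9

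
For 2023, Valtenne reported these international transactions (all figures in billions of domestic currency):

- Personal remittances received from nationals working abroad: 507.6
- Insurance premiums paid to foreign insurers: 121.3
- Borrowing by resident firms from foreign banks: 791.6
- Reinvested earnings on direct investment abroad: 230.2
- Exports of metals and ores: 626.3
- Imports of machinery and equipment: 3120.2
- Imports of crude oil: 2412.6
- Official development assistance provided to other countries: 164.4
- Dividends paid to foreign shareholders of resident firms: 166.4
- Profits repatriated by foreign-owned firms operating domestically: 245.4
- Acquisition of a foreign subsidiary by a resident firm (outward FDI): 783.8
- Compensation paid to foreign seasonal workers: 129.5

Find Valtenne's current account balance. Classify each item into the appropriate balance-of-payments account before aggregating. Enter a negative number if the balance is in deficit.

-4995.7

Goods: 626.3 - 2412.6 - 3120.2 = -4906.5
Services: -121.3
Primary income: -166.4 - 129.5 - 245.4 + 230.2 = -311.1
Secondary income: 507.6 - 164.4 = 343.2
Current account = (-4906.5) + (-121.3) + (-311.1) + 343.2 = -4995.7
(Excluded from the current account — financial account: borrowing by resident firms from foreign banks 791.6, acquisition of a foreign subsidiary by a resident firm (outward FDI) 783.8.)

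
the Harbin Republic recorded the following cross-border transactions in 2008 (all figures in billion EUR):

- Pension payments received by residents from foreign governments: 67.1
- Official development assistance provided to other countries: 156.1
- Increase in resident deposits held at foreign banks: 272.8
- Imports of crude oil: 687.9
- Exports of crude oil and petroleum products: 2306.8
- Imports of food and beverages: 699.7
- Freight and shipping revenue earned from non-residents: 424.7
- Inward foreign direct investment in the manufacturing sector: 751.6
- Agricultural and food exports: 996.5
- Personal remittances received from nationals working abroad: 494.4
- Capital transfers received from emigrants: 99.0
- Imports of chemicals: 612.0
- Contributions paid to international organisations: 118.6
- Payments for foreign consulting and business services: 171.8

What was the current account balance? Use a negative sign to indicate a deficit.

Goods: -687.9 - 612.0 + 2306.8 - 699.7 + 996.5 = 1303.7
Services: 424.7 - 171.8 = 252.9
Secondary income: -118.6 - 156.1 + 494.4 + 67.1 = 286.8
Current account = 1303.7 + 252.9 + 286.8 = 1843.4
(Excluded from the current account — financial account: increase in resident deposits held at foreign banks 272.8, inward foreign direct investment in the manufacturing sector 751.6; capital account: capital transfers received from emigrants 99.0.)

1843.4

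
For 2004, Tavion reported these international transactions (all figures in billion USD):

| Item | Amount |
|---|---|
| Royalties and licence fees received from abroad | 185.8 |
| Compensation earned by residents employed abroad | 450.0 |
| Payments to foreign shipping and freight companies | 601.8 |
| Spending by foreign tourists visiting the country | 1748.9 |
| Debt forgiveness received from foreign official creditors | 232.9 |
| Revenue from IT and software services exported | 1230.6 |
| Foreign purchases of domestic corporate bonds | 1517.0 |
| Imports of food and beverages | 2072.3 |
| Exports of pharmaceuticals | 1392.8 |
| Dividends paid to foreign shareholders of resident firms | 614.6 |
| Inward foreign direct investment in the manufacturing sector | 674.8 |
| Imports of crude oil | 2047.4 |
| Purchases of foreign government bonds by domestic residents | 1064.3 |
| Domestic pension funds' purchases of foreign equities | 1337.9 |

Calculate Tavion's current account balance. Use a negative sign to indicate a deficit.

-328.0

Goods: 1392.8 - 2072.3 - 2047.4 = -2726.9
Services: 1748.9 + 185.8 - 601.8 + 1230.6 = 2563.5
Primary income: 450.0 - 614.6 = -164.6
Current account = (-2726.9) + 2563.5 + (-164.6) = -328.0
(Excluded from the current account — capital account: debt forgiveness received from foreign official creditors 232.9; financial account: foreign purchases of domestic corporate bonds 1517.0, inward foreign direct investment in the manufacturing sector 674.8, purchases of foreign government bonds by domestic residents 1064.3, domestic pension funds' purchases of foreign equities 1337.9.)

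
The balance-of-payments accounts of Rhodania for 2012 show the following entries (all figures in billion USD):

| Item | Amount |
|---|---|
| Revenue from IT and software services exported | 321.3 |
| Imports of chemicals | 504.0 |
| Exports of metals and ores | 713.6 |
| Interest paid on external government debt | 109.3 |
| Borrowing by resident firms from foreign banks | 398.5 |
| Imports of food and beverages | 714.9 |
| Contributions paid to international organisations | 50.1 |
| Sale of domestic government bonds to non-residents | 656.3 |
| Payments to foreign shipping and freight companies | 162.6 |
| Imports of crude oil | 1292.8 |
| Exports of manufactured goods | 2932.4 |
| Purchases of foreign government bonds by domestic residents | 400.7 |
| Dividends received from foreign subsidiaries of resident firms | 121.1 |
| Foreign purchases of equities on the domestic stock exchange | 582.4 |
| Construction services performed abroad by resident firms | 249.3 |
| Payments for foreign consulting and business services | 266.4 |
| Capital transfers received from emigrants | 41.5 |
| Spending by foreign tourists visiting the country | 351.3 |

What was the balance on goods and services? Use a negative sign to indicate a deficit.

1627.2

Goods: -504.0 - 1292.8 - 714.9 + 2932.4 + 713.6 = 1134.3
Services: -266.4 + 249.3 + 351.3 - 162.6 + 321.3 = 492.9
Trade balance = 1134.3 + 492.9 = 1627.2
(Excluded from the trade balance — primary income: interest paid on external government debt 109.3, dividends received from foreign subsidiaries of resident firms 121.1; financial account: borrowing by resident firms from foreign banks 398.5, sale of domestic government bonds to non-residents 656.3, purchases of foreign government bonds by domestic residents 400.7, foreign purchases of equities on the domestic stock exchange 582.4; secondary income: contributions paid to international organisations 50.1; capital account: capital transfers received from emigrants 41.5.)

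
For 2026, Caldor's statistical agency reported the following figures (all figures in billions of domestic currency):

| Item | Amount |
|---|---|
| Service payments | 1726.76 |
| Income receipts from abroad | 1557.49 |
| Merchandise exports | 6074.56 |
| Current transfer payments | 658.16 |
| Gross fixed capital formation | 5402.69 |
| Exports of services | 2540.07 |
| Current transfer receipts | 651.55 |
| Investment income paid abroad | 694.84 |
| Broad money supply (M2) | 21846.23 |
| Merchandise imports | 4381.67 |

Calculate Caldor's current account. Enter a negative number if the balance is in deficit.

Goods balance = 6074.56 - 4381.67 = 1692.89
Services balance = 2540.07 - 1726.76 = 813.31
Trade balance (goods + services) = 1692.89 + 813.31 = 2506.20
Net primary income = 1557.49 - 694.84 = 862.65
Net secondary income = 651.55 - 658.16 = -6.61
Current account = 2506.20 + 862.65 + (-6.61) = 3362.24

3362.24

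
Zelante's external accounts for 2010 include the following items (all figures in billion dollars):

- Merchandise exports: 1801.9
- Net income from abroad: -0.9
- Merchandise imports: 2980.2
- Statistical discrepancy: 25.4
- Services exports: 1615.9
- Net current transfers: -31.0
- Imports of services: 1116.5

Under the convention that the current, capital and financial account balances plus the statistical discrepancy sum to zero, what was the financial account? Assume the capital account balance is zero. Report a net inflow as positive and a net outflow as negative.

Goods balance = 1801.9 - 2980.2 = -1178.3
Services balance = 1615.9 - 1116.5 = 499.4
Trade balance (goods + services) = -1178.3 + 499.4 = -678.9
Net primary income = -0.9
Net secondary income = -31.0
Current account = -678.9 + (-0.9) + (-31.0) = -710.8
Financial account = -(-710.8 + 25.4) = 685.4

685.4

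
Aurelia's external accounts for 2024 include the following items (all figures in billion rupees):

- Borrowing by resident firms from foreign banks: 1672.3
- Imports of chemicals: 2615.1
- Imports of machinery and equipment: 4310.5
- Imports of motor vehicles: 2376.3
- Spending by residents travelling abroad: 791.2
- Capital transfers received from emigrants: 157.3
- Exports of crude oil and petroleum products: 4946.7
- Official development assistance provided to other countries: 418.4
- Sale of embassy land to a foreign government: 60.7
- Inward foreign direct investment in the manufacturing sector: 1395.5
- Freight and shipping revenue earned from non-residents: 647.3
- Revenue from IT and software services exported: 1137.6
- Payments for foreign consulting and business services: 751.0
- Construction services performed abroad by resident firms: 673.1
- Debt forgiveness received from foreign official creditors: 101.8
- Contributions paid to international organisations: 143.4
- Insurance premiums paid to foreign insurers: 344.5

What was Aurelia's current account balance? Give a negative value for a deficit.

-4345.7

Goods: -2615.1 - 4310.5 - 2376.3 + 4946.7 = -4355.2
Services: -751.0 + 673.1 - 344.5 - 791.2 + 647.3 + 1137.6 = 571.3
Secondary income: -418.4 - 143.4 = -561.8
Current account = (-4355.2) + 571.3 + (-561.8) = -4345.7
(Excluded from the current account — financial account: borrowing by resident firms from foreign banks 1672.3, inward foreign direct investment in the manufacturing sector 1395.5; capital account: capital transfers received from emigrants 157.3, sale of embassy land to a foreign government 60.7, debt forgiveness received from foreign official creditors 101.8.)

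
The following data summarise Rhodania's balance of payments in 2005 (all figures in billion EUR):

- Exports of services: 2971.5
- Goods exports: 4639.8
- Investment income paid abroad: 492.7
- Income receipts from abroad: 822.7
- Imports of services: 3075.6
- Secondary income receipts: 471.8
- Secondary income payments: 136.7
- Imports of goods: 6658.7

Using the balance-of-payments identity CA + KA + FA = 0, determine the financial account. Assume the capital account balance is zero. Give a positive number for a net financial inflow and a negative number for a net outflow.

Goods balance = 4639.8 - 6658.7 = -2018.9
Services balance = 2971.5 - 3075.6 = -104.1
Trade balance (goods + services) = -2018.9 + (-104.1) = -2123.0
Net primary income = 822.7 - 492.7 = 330.0
Net secondary income = 471.8 - 136.7 = 335.1
Current account = -2123.0 + 330.0 + 335.1 = -1457.9
Financial account = -(-1457.9) = 1457.9

1457.9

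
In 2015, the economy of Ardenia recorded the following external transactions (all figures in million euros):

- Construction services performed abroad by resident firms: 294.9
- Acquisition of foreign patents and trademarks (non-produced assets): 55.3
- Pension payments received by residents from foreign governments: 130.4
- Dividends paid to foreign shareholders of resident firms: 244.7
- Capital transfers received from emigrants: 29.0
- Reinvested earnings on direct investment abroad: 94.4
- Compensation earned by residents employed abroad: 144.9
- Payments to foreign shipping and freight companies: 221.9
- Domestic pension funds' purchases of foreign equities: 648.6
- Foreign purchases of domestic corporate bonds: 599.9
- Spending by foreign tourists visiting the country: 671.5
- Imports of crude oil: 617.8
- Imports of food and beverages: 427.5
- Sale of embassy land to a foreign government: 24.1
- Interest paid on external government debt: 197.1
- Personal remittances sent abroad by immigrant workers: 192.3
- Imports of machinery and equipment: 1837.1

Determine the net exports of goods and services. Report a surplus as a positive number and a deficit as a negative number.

-2137.9

Goods: -427.5 - 617.8 - 1837.1 = -2882.4
Services: -221.9 + 671.5 + 294.9 = 744.5
Trade balance = -2882.4 + 744.5 = -2137.9
(Excluded from the trade balance — capital account: acquisition of foreign patents and trademarks (non-produced assets) 55.3, capital transfers received from emigrants 29.0, sale of embassy land to a foreign government 24.1; secondary income: pension payments received by residents from foreign governments 130.4, personal remittances sent abroad by immigrant workers 192.3; primary income: dividends paid to foreign shareholders of resident firms 244.7, reinvested earnings on direct investment abroad 94.4, compensation earned by residents employed abroad 144.9, interest paid on external government debt 197.1; financial account: domestic pension funds' purchases of foreign equities 648.6, foreign purchases of domestic corporate bonds 599.9.)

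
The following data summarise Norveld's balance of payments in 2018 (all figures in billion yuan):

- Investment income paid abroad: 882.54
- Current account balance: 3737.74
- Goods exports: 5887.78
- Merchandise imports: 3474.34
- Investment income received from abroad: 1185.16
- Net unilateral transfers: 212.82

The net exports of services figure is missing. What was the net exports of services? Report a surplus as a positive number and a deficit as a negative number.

Current account = goods balance + services balance + net primary income + net secondary income
Sum of the known components = 2928.88
Net exports of services = CA - (known components) = 3737.74 - 2928.88 = 808.86

808.86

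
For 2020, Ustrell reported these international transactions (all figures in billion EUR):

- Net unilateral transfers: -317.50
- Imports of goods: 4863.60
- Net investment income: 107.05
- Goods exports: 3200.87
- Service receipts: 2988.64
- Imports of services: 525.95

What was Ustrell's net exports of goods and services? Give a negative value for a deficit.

Goods balance = 3200.87 - 4863.60 = -1662.73
Services balance = 2988.64 - 525.95 = 2462.69
Trade balance (goods + services) = -1662.73 + 2462.69 = 799.96

799.96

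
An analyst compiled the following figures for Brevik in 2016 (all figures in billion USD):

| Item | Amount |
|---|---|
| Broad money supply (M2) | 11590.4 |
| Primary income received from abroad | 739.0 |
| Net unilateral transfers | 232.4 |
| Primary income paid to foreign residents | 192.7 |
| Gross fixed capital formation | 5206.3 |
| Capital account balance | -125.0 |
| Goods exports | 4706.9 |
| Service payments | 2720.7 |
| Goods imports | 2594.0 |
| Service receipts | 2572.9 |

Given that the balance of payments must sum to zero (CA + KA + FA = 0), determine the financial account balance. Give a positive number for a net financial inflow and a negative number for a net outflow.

-2618.8

Goods balance = 4706.9 - 2594.0 = 2112.9
Services balance = 2572.9 - 2720.7 = -147.8
Trade balance (goods + services) = 2112.9 + (-147.8) = 1965.1
Net primary income = 739.0 - 192.7 = 546.3
Net secondary income = 232.4
Current account = 1965.1 + 546.3 + 232.4 = 2743.8
Financial account = -(2743.8 + (-125.0)) = -2618.8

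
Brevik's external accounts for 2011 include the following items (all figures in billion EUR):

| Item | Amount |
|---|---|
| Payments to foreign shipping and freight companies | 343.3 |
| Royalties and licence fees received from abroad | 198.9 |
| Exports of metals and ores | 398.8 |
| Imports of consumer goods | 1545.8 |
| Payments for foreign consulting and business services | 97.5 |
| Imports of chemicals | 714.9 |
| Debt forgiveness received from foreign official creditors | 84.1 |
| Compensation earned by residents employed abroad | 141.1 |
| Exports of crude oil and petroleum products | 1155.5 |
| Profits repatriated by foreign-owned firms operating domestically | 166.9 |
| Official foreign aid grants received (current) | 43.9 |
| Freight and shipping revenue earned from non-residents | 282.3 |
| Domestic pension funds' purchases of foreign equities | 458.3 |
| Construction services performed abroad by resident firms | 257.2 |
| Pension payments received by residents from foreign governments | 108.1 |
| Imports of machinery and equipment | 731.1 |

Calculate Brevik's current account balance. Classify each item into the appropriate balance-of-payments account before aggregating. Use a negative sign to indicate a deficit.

Goods: 398.8 - 731.1 - 1545.8 + 1155.5 - 714.9 = -1437.5
Services: -343.3 + 257.2 + 198.9 - 97.5 + 282.3 = 297.6
Primary income: -166.9 + 141.1 = -25.8
Secondary income: 43.9 + 108.1 = 152.0
Current account = (-1437.5) + 297.6 + (-25.8) + 152.0 = -1013.7
(Excluded from the current account — capital account: debt forgiveness received from foreign official creditors 84.1; financial account: domestic pension funds' purchases of foreign equities 458.3.)

-1013.7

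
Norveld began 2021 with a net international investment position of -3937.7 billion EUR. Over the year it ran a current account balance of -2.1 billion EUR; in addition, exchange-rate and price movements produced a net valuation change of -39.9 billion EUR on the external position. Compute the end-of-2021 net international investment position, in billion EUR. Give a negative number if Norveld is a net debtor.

Change in NIIP = current account + net valuation change = -2.1 + (-39.9) = -42.0
End-of-year NIIP = -3937.7 + (-42.0) = -3979.7

-3979.7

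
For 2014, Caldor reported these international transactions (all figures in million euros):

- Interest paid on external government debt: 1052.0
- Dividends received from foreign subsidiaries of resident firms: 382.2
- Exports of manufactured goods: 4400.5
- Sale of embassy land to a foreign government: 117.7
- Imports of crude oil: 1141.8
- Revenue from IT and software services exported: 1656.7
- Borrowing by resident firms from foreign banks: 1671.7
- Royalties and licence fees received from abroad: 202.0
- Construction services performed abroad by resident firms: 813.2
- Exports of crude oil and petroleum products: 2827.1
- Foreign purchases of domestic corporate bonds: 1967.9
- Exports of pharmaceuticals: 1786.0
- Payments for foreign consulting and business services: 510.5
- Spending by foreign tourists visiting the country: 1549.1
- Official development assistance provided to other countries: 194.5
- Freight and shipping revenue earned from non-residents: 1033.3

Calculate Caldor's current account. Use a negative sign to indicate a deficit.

11751.3

Goods: 1786.0 - 1141.8 + 2827.1 + 4400.5 = 7871.8
Services: 1033.3 + 202.0 + 1656.7 - 510.5 + 813.2 + 1549.1 = 4743.8
Primary income: 382.2 - 1052.0 = -669.8
Secondary income: -194.5
Current account = 7871.8 + 4743.8 + (-669.8) + (-194.5) = 11751.3
(Excluded from the current account — capital account: sale of embassy land to a foreign government 117.7; financial account: borrowing by resident firms from foreign banks 1671.7, foreign purchases of domestic corporate bonds 1967.9.)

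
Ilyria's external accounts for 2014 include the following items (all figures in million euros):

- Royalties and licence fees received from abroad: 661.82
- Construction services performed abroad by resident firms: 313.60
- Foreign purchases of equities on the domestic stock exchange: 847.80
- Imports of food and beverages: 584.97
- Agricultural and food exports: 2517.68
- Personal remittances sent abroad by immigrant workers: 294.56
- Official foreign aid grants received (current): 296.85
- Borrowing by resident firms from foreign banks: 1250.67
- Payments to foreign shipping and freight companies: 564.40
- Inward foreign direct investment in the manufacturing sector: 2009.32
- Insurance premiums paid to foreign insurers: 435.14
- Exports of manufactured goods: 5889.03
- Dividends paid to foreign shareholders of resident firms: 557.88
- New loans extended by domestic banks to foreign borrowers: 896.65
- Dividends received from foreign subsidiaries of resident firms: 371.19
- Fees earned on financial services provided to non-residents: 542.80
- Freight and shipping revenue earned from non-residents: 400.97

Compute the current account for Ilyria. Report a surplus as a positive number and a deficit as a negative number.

Goods: 2517.68 + 5889.03 - 584.97 = 7821.74
Services: 313.60 + 400.97 - 564.40 - 435.14 + 542.80 + 661.82 = 919.65
Primary income: -557.88 + 371.19 = -186.69
Secondary income: 296.85 - 294.56 = 2.29
Current account = 7821.74 + 919.65 + (-186.69) + 2.29 = 8556.99
(Excluded from the current account — financial account: foreign purchases of equities on the domestic stock exchange 847.80, borrowing by resident firms from foreign banks 1250.67, inward foreign direct investment in the manufacturing sector 2009.32, new loans extended by domestic banks to foreign borrowers 896.65.)

8556.99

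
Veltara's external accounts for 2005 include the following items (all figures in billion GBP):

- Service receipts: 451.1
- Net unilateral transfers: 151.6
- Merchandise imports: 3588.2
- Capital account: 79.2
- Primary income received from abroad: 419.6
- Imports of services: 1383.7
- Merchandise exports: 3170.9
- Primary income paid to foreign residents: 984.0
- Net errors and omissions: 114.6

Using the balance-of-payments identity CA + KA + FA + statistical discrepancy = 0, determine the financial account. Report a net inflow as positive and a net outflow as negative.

1568.9

Goods balance = 3170.9 - 3588.2 = -417.3
Services balance = 451.1 - 1383.7 = -932.6
Trade balance (goods + services) = -417.3 + (-932.6) = -1349.9
Net primary income = 419.6 - 984.0 = -564.4
Net secondary income = 151.6
Current account = -1349.9 + (-564.4) + 151.6 = -1762.7
Financial account = -(-1762.7 + 79.2 + 114.6) = 1568.9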